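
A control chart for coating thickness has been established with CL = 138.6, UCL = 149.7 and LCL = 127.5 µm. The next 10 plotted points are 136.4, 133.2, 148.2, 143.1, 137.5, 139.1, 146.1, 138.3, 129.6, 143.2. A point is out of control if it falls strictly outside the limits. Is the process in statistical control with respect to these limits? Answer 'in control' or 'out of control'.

All 10 points lie within [127.5, 149.7].

in control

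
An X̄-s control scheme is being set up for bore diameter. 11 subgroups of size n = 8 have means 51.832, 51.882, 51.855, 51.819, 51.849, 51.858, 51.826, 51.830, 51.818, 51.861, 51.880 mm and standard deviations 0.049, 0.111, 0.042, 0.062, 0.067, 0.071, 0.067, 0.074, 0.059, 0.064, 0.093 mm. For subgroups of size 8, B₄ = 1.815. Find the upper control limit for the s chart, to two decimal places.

0.13

s̄ = (0.049 + 0.111 + 0.042 + 0.062 + 0.067 + 0.071 + 0.067 + 0.074 + 0.059 + 0.064 + 0.093) / 11 = 0.0690
UCL_s = B₄·s̄ = 1.815 × 0.0690 = 0.1252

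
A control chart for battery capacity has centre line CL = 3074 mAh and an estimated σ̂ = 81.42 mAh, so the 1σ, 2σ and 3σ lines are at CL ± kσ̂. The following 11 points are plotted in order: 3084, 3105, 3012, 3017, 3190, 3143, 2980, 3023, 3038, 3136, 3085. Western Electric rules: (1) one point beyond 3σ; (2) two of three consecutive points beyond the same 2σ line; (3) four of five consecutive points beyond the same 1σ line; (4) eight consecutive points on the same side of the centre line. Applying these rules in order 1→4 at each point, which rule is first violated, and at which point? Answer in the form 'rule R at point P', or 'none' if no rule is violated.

Zone of each point (C = within 1σ̂, B = 1σ̂–2σ̂, A = 2σ̂–3σ̂, * = beyond 3σ̂; sign = side of CL): 1:+C, 2:+C, 3:-C, 4:-C, 5:+B, 6:+C, 7:-B, 8:-C, 9:-C, 10:+C, 11:+C
No rule fires across all 11 points.

none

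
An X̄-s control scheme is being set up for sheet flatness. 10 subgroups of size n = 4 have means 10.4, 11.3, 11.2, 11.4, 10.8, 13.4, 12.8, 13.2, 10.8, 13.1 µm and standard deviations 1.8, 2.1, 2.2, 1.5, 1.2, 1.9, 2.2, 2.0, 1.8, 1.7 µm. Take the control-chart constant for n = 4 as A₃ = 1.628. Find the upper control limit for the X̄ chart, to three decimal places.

14.836

X̄̄ = (10.4 + 11.3 + 11.2 + 11.4 + 10.8 + 13.4 + 12.8 + 13.2 + 10.8 + 13.1) / 10 = 11.8400
s̄ = (1.8 + 2.1 + 2.2 + 1.5 + 1.2 + 1.9 + 2.2 + 2.0 + 1.8 + 1.7) / 10 = 1.8400
UCL = X̄̄ + A₃·s̄ = 11.8400 + 1.628 × 1.8400 = 14.8355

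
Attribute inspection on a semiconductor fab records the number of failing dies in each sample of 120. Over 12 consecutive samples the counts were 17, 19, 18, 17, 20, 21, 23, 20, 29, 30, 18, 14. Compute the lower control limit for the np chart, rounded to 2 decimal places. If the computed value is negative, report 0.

p̄ = Σdᵢ / (k·n) = 246 / (12 × 120) = 0.17083
LCL = np̄ − 3·√(np̄(1−p̄)) = 20.5000 − 3 × 4.1229 = 8.1314

8.13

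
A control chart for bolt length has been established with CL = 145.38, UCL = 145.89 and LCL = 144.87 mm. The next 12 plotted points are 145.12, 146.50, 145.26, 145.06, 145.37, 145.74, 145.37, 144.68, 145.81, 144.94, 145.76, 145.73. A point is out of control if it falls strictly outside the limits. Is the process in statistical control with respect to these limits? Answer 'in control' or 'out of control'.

out of control

Compare each point to [144.87, 145.89]: sample 2 = 146.50 > UCL; sample 8 = 144.68 < LCL.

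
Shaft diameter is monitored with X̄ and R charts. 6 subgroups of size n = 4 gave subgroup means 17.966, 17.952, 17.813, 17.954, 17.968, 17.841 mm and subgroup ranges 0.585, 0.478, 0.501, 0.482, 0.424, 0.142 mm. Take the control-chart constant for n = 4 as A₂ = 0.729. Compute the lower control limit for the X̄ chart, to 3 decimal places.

17.598

X̄̄ = (17.966 + 17.952 + 17.813 + 17.954 + 17.968 + 17.841) / 6 = 107.4940 / 6 = 17.9157
R̄ = (0.585 + 0.478 + 0.501 + 0.482 + 0.424 + 0.142) / 6 = 2.6120 / 6 = 0.4353
LCL = X̄̄ − A₂·R̄ = 17.9157 − 0.729 × 0.4353 = 17.5983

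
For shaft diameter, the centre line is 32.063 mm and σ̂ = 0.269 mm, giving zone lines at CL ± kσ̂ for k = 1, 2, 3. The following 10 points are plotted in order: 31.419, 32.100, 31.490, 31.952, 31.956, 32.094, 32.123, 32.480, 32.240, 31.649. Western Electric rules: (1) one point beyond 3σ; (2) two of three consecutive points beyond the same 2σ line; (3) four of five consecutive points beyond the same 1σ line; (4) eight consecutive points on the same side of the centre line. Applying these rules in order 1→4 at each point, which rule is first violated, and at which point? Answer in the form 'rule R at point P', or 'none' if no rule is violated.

rule 2 at point 3

Zone of each point (C = within 1σ̂, B = 1σ̂–2σ̂, A = 2σ̂–3σ̂, * = beyond 3σ̂; sign = side of CL): 1:-A, 2:+C, 3:-A, 4:-C, 5:-C, 6:+C, 7:+C, 8:+B, 9:+C, 10:-B
Rule 2 (two of three consecutive points beyond the same 2σ limit) is satisfied at point 3.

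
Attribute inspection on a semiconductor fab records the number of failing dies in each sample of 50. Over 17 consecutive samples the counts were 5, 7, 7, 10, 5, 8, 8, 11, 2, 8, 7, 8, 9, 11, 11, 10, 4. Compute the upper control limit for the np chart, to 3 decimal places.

15.365

p̄ = Σdᵢ / (k·n) = 131 / (17 × 50) = 0.15412
UCL = np̄ + 3·√(np̄(1−p̄)) = 7.7059 + 3 × √(7.7059×0.84588) = 7.7059 + 3 × 2.5531 = 15.3652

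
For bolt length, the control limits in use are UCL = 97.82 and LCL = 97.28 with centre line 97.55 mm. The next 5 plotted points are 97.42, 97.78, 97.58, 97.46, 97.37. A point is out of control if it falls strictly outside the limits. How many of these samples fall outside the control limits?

0

All 5 points lie within [97.28, 97.82].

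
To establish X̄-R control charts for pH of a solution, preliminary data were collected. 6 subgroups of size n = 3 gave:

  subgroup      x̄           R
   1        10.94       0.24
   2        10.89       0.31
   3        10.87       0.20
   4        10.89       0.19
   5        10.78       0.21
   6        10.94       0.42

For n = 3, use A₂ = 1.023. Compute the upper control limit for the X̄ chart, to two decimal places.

X̄̄ = (10.94 + 10.89 + 10.87 + 10.89 + 10.78 + 10.94) / 6 = 65.3100 / 6 = 10.8850
R̄ = (0.24 + 0.31 + 0.20 + 0.19 + 0.21 + 0.42) / 6 = 1.5700 / 6 = 0.2617
UCL = X̄̄ + A₂·R̄ = 10.8850 + 1.023 × 0.2617 = 11.1527

11.15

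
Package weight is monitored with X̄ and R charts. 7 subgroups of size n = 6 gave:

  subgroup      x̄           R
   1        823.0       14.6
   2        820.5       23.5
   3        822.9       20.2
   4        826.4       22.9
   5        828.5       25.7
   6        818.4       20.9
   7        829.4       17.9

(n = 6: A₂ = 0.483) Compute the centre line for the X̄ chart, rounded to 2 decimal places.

824.16

X̄̄ = (823.0 + 820.5 + 822.9 + 826.4 + 828.5 + 818.4 + 829.4) / 7 = 5769.1000 / 7 = 824.1571
CL = X̄̄ = 824.1571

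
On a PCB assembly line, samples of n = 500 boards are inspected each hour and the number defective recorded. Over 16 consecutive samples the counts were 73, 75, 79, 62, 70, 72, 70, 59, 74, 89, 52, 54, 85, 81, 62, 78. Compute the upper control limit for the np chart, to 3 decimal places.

p̄ = Σdᵢ / (k·n) = 1135 / (16 × 500) = 0.14188
UCL = np̄ + 3·√(np̄(1−p̄)) = 70.9375 + 3 × √(70.9375×0.85813) = 70.9375 + 3 × 7.8021 = 94.3439

94.344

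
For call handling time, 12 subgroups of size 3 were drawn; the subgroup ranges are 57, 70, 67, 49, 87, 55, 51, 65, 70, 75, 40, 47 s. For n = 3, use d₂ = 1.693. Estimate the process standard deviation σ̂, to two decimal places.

R̄ = (57 + 70 + 67 + 49 + 87 + 55 + 51 + 65 + 70 + 75 + 40 + 47) / 12 = 61.0833
σ̂ = R̄ / d₂ = 61.0833 / 1.693 = 36.0799

36.08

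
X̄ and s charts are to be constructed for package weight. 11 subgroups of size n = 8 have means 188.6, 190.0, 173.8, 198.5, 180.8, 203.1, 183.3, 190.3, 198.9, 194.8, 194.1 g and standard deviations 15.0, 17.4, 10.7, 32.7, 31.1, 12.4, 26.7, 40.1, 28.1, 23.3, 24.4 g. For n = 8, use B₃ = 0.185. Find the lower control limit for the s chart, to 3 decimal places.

s̄ = (15.0 + 17.4 + 10.7 + 32.7 + 31.1 + 12.4 + 26.7 + 40.1 + 28.1 + 23.3 + 24.4) / 11 = 23.8091
LCL_s = B₃·s̄ = 0.185 × 23.8091 = 4.4047

4.405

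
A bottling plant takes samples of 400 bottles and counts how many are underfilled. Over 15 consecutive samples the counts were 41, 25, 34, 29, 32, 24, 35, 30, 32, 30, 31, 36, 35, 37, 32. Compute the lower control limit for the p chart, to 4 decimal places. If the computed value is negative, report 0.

p̄ = Σdᵢ / (k·n) = 483 / (15 × 400) = 0.08050
LCL = p̄ − 3·√(p̄(1−p̄)/n) = 0.08050 − 3 × 0.01360 = 0.03969

0.0397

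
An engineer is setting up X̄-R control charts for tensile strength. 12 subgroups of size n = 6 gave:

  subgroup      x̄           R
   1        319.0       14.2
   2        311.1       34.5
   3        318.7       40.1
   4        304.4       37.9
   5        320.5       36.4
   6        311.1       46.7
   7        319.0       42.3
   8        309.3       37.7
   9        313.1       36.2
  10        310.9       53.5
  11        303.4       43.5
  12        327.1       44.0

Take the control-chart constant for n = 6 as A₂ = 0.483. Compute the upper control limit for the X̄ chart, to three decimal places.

X̄̄ = (319.0 + 311.1 + 318.7 + 304.4 + 320.5 + 311.1 + 319.0 + 309.3 + 313.1 + 310.9 + 303.4 + 327.1) / 12 = 3767.6000 / 12 = 313.9667
R̄ = (14.2 + 34.5 + 40.1 + 37.9 + 36.4 + 46.7 + 42.3 + 37.7 + 36.2 + 53.5 + 43.5 + 44.0) / 12 = 467.0000 / 12 = 38.9167
UCL = X̄̄ + A₂·R̄ = 313.9667 + 0.483 × 38.9167 = 332.7634

332.763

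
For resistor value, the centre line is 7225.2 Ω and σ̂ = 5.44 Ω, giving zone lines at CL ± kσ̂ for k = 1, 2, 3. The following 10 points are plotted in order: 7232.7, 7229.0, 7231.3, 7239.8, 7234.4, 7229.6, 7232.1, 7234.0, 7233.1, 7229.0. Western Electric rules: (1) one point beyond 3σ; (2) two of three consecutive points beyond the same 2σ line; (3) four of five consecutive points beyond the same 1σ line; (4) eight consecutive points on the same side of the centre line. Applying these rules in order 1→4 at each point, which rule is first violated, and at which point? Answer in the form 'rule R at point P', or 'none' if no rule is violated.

rule 3 at point 5

Zone of each point (C = within 1σ̂, B = 1σ̂–2σ̂, A = 2σ̂–3σ̂, * = beyond 3σ̂; sign = side of CL): 1:+B, 2:+C, 3:+B, 4:+A, 5:+B, 6:+C, 7:+B, 8:+B, 9:+B, 10:+C
Rule 3 (four of five consecutive points beyond the same 1σ limit) is satisfied at point 5.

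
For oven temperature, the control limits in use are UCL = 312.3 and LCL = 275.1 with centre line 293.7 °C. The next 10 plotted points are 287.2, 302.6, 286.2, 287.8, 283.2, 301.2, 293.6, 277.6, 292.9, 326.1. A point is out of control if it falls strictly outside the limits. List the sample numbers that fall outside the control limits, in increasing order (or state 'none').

Compare each point to [275.1, 312.3]: sample 10 = 326.1 > UCL.

10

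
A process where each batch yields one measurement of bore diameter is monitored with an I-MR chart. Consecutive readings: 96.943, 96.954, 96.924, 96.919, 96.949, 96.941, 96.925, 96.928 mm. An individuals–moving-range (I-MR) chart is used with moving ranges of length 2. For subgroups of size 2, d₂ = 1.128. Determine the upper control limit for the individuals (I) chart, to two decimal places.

X̄ = (96.943 + 96.954 + 96.924 + 96.919 + 96.949 + 96.941 + 96.925 + 96.928) / 8 = 96.9354
Moving ranges: 0.011, 0.030, 0.005, 0.030, 0.008, 0.016, 0.003; M̄R̄ = 0.1030 / 7 = 0.0147
UCL = X̄ + 3·M̄R̄/d₂ = 96.9354 + 3 × 0.0147 / 1.128 = 96.9745

96.97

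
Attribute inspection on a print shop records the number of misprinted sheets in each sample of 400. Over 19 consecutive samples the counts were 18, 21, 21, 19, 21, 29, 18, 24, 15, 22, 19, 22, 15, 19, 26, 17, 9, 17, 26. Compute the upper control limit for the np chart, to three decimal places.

p̄ = Σdᵢ / (k·n) = 378 / (19 × 400) = 0.04974
UCL = np̄ + 3·√(np̄(1−p̄)) = 19.8947 + 3 × √(19.8947×0.95026) = 19.8947 + 3 × 4.3480 = 32.9388

32.939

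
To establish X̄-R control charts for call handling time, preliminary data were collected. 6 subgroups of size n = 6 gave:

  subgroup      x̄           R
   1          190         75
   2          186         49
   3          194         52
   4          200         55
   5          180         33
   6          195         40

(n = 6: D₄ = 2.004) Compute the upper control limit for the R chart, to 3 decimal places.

R̄ = (75 + 49 + 52 + 55 + 33 + 40) / 6 = 304.0000 / 6 = 50.6667
UCL_R = D₄·R̄ = 2.004 × 50.6667 = 101.5360

101.536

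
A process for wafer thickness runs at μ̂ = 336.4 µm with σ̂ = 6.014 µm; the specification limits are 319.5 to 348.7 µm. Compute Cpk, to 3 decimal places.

0.682

Cpu = (USL − μ̂) / (3σ̂) = (348.7 − 336.4) / (3 × 6.014) = 0.6817; Cpl = (μ̂ − LSL) / (3σ̂) = (336.4 − 319.5) / (3 × 6.014) = 0.9367; Cpk = min(Cpu, Cpl) = 0.6817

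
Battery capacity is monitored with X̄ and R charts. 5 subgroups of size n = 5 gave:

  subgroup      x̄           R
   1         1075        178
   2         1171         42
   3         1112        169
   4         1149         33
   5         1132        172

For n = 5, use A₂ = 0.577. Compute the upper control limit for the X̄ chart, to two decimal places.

1196.35

X̄̄ = (1075 + 1171 + 1112 + 1149 + 1132) / 5 = 5639.0000 / 5 = 1127.8000
R̄ = (178 + 42 + 169 + 33 + 172) / 5 = 594.0000 / 5 = 118.8000
UCL = X̄̄ + A₂·R̄ = 1127.8000 + 0.577 × 118.8000 = 1196.3476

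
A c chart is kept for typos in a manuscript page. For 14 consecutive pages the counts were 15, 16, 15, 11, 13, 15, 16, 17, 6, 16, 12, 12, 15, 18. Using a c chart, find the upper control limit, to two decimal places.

c̄ = (15 + 16 + 15 + 11 + 13 + 15 + 16 + 17 + 6 + 16 + 12 + 12 + 15 + 18) / 14 = 197 / 14 = 14.0714
UCL = c̄ + 3√c̄ = 14.0714 + 3 × √14.0714 = 14.0714 + 3 × 3.7512 = 25.3250

25.32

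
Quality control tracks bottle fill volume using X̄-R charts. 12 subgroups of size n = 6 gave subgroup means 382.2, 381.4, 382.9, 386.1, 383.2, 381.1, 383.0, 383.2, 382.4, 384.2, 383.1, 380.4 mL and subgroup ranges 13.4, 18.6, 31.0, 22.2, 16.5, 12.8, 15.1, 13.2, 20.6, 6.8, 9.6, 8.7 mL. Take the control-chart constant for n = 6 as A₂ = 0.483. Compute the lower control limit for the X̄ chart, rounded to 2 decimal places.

X̄̄ = (382.2 + 381.4 + 382.9 + 386.1 + 383.2 + 381.1 + 383.0 + 383.2 + 382.4 + 384.2 + 383.1 + 380.4) / 12 = 4593.2000 / 12 = 382.7667
R̄ = (13.4 + 18.6 + 31.0 + 22.2 + 16.5 + 12.8 + 15.1 + 13.2 + 20.6 + 6.8 + 9.6 + 8.7) / 12 = 188.5000 / 12 = 15.7083
LCL = X̄̄ − A₂·R̄ = 382.7667 − 0.483 × 15.7083 = 375.1795

375.18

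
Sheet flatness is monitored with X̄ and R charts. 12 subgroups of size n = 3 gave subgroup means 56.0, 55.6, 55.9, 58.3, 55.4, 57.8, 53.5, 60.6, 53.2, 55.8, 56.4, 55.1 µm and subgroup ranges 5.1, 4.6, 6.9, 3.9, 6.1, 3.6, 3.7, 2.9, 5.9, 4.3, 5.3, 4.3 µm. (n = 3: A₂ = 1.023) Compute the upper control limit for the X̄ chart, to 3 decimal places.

60.958

X̄̄ = (56.0 + 55.6 + 55.9 + 58.3 + 55.4 + 57.8 + 53.5 + 60.6 + 53.2 + 55.8 + 56.4 + 55.1) / 12 = 673.6000 / 12 = 56.1333
R̄ = (5.1 + 4.6 + 6.9 + 3.9 + 6.1 + 3.6 + 3.7 + 2.9 + 5.9 + 4.3 + 5.3 + 4.3) / 12 = 56.6000 / 12 = 4.7167
UCL = X̄̄ + A₂·R̄ = 56.1333 + 1.023 × 4.7167 = 60.9585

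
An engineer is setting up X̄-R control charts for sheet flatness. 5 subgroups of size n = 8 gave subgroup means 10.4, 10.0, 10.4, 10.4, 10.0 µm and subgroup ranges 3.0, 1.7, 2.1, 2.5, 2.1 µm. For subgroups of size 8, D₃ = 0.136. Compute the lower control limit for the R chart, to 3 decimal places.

R̄ = (3.0 + 1.7 + 2.1 + 2.5 + 2.1) / 5 = 11.4000 / 5 = 2.2800
LCL_R = D₃·R̄ = 0.136 × 2.2800 = 0.3101

0.310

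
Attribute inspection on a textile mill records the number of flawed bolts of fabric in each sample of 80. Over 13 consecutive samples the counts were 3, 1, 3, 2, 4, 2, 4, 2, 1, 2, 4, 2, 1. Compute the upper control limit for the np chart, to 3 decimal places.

p̄ = Σdᵢ / (k·n) = 31 / (13 × 80) = 0.02981
UCL = np̄ + 3·√(np̄(1−p̄)) = 2.3846 + 3 × √(2.3846×0.97019) = 2.3846 + 3 × 1.5210 = 6.9477

6.948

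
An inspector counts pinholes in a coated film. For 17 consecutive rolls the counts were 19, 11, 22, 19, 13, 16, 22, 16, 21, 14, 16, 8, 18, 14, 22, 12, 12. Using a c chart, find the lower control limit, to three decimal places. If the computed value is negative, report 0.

4.110

c̄ = (19 + 11 + 22 + 19 + 13 + 16 + 22 + 16 + 21 + 14 + 16 + 8 + 18 + 14 + 22 + 12 + 12) / 17 = 275 / 17 = 16.1765
LCL = c̄ − 3√c̄ = 16.1765 − 3 × 4.0220 = 4.1105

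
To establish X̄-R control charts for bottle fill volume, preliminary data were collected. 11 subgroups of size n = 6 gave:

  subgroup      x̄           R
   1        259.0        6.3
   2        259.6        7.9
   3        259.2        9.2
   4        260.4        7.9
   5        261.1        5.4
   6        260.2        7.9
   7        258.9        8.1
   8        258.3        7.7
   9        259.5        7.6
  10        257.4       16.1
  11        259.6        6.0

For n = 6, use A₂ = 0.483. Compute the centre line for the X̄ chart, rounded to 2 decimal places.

X̄̄ = (259.0 + 259.6 + 259.2 + 260.4 + 261.1 + 260.2 + 258.9 + 258.3 + 259.5 + 257.4 + 259.6) / 11 = 2853.2000 / 11 = 259.3818
CL = X̄̄ = 259.3818

259.38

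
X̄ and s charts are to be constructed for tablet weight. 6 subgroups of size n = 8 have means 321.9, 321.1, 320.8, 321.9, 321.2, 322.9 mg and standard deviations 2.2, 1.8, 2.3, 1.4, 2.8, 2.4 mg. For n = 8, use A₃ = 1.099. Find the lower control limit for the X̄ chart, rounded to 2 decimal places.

319.27

X̄̄ = (321.9 + 321.1 + 320.8 + 321.9 + 321.2 + 322.9) / 6 = 321.6333
s̄ = (2.2 + 1.8 + 2.3 + 1.4 + 2.8 + 2.4) / 6 = 2.1500
LCL = X̄̄ − A₃·s̄ = 321.6333 − 1.099 × 2.1500 = 319.2705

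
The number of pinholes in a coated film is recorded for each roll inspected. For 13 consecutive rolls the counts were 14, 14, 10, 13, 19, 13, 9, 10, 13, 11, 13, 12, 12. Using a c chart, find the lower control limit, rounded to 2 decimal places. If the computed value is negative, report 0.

c̄ = (14 + 14 + 10 + 13 + 19 + 13 + 9 + 10 + 13 + 11 + 13 + 12 + 12) / 13 = 163 / 13 = 12.5385
LCL = c̄ − 3√c̄ = 12.5385 − 3 × 3.5410 = 1.9156

1.92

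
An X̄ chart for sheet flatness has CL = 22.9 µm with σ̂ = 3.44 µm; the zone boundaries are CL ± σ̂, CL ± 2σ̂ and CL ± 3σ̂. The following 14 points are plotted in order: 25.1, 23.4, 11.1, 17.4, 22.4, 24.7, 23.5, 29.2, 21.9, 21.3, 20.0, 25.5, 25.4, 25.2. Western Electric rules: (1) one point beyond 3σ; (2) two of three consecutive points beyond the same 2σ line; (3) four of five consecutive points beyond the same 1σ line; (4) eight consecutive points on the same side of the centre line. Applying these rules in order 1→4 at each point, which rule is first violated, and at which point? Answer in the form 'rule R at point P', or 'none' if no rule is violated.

Zone of each point (C = within 1σ̂, B = 1σ̂–2σ̂, A = 2σ̂–3σ̂, * = beyond 3σ̂; sign = side of CL): 1:+C, 2:+C, 3:-*, 4:-B, 5:-C, 6:+C, 7:+C, 8:+B, 9:-C, 10:-C, 11:-C, 12:+C, 13:+C, 14:+C
Rule 1 (one point beyond the 3σ limits) is satisfied at point 3.

rule 1 at point 3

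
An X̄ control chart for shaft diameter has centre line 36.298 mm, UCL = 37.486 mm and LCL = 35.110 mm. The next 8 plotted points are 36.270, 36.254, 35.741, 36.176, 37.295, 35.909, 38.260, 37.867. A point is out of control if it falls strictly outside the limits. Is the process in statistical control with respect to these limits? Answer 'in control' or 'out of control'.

Compare each point to [35.110, 37.486]: sample 7 = 38.260 > UCL; sample 8 = 37.867 > UCL.

out of control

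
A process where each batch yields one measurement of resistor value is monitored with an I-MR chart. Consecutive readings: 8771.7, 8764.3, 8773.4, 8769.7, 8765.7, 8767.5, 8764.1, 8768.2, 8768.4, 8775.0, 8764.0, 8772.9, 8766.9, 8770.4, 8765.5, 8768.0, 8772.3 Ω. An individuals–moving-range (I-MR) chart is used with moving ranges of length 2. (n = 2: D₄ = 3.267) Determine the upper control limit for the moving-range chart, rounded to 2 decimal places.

16.62

Moving ranges: 7.4, 9.1, 3.7, 4.0, 1.8, 3.4, 4.1, 0.2, 6.6, 11.0, 8.9, 6.0, 3.5, 4.9, 2.5, 4.3; M̄R̄ = 81.4000 / 16 = 5.0875
UCL_MR = D₄·M̄R̄ = 3.267 × 5.0875 = 16.6209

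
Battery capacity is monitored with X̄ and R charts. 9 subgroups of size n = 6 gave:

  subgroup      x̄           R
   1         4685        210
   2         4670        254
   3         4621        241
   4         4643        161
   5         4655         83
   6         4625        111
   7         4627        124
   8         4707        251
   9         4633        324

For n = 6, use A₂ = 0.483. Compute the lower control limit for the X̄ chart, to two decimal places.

X̄̄ = (4685 + 4670 + 4621 + 4643 + 4655 + 4625 + 4627 + 4707 + 4633) / 9 = 41866.0000 / 9 = 4651.7778
R̄ = (210 + 254 + 241 + 161 + 83 + 111 + 124 + 251 + 324) / 9 = 1759.0000 / 9 = 195.4444
LCL = X̄̄ − A₂·R̄ = 4651.7778 − 0.483 × 195.4444 = 4557.3781

4557.38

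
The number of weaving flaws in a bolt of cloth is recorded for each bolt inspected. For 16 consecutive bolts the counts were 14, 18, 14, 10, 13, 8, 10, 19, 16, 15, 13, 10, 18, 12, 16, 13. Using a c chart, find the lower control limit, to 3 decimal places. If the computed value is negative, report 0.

2.589

c̄ = (14 + 18 + 14 + 10 + 13 + 8 + 10 + 19 + 16 + 15 + 13 + 10 + 18 + 12 + 16 + 13) / 16 = 219 / 16 = 13.6875
LCL = c̄ − 3√c̄ = 13.6875 − 3 × 3.6997 = 2.5885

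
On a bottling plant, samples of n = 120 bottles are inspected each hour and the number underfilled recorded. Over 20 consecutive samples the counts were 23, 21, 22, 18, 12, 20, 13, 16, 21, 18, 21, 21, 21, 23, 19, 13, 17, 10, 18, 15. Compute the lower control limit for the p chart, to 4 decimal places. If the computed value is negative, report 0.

p̄ = Σdᵢ / (k·n) = 362 / (20 × 120) = 0.15083
LCL = p̄ − 3·√(p̄(1−p̄)/n) = 0.15083 − 3 × 0.03267 = 0.05282

0.0528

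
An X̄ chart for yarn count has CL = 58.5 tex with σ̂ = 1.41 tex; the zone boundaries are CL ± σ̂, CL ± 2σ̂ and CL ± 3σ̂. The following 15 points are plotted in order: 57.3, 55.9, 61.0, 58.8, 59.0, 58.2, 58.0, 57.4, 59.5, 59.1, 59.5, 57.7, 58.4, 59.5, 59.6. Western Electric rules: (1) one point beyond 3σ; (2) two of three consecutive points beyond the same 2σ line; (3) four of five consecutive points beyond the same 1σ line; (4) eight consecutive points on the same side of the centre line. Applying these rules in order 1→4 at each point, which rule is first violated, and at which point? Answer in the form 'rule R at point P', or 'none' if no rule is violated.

Zone of each point (C = within 1σ̂, B = 1σ̂–2σ̂, A = 2σ̂–3σ̂, * = beyond 3σ̂; sign = side of CL): 1:-C, 2:-B, 3:+B, 4:+C, 5:+C, 6:-C, 7:-C, 8:-C, 9:+C, 10:+C, 11:+C, 12:-C, 13:-C, 14:+C, 15:+C
No rule fires across all 15 points.

none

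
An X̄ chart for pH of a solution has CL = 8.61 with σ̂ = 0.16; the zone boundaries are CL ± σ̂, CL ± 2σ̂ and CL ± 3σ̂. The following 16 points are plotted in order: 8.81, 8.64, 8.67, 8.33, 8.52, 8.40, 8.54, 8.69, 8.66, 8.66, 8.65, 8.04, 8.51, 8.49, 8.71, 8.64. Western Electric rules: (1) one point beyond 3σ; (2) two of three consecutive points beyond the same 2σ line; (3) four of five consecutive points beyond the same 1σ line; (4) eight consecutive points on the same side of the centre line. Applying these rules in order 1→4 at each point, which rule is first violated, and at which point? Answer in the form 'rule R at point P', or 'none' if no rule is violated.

Zone of each point (C = within 1σ̂, B = 1σ̂–2σ̂, A = 2σ̂–3σ̂, * = beyond 3σ̂; sign = side of CL): 1:+B, 2:+C, 3:+C, 4:-B, 5:-C, 6:-B, 7:-C, 8:+C, 9:+C, 10:+C, 11:+C, 12:-*, 13:-C, 14:-C, 15:+C, 16:+C
Rule 1 (one point beyond the 3σ limits) is satisfied at point 12.

rule 1 at point 12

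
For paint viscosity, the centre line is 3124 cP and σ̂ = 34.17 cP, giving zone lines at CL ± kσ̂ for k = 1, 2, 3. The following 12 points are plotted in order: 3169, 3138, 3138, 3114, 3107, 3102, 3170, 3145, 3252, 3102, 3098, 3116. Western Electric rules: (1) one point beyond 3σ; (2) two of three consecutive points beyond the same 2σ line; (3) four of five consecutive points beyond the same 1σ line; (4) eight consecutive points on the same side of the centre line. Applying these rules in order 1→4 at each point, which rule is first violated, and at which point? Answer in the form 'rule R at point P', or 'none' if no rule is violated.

rule 1 at point 9

Zone of each point (C = within 1σ̂, B = 1σ̂–2σ̂, A = 2σ̂–3σ̂, * = beyond 3σ̂; sign = side of CL): 1:+B, 2:+C, 3:+C, 4:-C, 5:-C, 6:-C, 7:+B, 8:+C, 9:+*, 10:-C, 11:-C, 12:-C
Rule 1 (one point beyond the 3σ limits) is satisfied at point 9.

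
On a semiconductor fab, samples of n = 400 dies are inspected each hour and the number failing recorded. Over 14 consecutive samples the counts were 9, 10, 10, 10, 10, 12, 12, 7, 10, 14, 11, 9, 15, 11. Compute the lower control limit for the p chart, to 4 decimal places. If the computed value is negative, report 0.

p̄ = Σdᵢ / (k·n) = 150 / (14 × 400) = 0.02679
LCL = p̄ − 3·√(p̄(1−p̄)/n) = 0.02679 − 3 × 0.00807 = 0.00257

0.0026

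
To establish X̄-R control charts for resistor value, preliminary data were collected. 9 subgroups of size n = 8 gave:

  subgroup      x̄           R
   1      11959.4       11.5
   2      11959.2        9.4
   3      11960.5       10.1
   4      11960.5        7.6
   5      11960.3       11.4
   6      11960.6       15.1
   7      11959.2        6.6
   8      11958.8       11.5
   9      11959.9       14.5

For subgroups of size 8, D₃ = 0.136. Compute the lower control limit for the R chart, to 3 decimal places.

1.476

R̄ = (11.5 + 9.4 + 10.1 + 7.6 + 11.4 + 15.1 + 6.6 + 11.5 + 14.5) / 9 = 97.7000 / 9 = 10.8556
LCL_R = D₃·R̄ = 0.136 × 10.8556 = 1.4764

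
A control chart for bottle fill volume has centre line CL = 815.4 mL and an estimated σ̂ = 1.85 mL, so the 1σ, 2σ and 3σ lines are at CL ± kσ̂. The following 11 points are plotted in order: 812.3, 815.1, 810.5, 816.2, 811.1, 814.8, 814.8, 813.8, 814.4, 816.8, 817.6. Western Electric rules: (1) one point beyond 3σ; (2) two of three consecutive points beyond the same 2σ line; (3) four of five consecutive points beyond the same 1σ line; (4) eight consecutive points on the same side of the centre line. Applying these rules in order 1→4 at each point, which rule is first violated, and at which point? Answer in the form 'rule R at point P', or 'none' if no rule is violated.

rule 2 at point 5

Zone of each point (C = within 1σ̂, B = 1σ̂–2σ̂, A = 2σ̂–3σ̂, * = beyond 3σ̂; sign = side of CL): 1:-B, 2:-C, 3:-A, 4:+C, 5:-A, 6:-C, 7:-C, 8:-C, 9:-C, 10:+C, 11:+B
Rule 2 (two of three consecutive points beyond the same 2σ limit) is satisfied at point 5.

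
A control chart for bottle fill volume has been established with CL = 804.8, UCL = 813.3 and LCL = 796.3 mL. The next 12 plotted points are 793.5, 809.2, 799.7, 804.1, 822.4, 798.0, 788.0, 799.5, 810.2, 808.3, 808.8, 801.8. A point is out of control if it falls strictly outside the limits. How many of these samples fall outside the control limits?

Compare each point to [796.3, 813.3]: sample 1 = 793.5 < LCL; sample 5 = 822.4 > UCL; sample 7 = 788.0 < LCL.

3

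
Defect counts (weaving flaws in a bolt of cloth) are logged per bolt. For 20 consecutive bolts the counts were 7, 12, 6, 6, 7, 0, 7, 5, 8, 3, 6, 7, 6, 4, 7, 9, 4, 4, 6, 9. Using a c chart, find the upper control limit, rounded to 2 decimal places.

c̄ = (7 + 12 + 6 + 6 + 7 + 0 + 7 + 5 + 8 + 3 + 6 + 7 + 6 + 4 + 7 + 9 + 4 + 4 + 6 + 9) / 20 = 123 / 20 = 6.1500
UCL = c̄ + 3√c̄ = 6.1500 + 3 × √6.1500 = 6.1500 + 3 × 2.4799 = 13.5898

13.59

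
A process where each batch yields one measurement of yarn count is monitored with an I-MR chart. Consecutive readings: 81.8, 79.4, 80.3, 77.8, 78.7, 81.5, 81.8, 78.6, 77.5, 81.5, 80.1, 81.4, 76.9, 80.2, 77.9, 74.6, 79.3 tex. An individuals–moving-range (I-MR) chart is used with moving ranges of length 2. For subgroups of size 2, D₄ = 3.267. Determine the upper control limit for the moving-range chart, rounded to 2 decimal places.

7.94

Moving ranges: 2.4, 0.9, 2.5, 0.9, 2.8, 0.3, 3.2, 1.1, 4.0, 1.4, 1.3, 4.5, 3.3, 2.3, 3.3, 4.7; M̄R̄ = 38.9000 / 16 = 2.4312
UCL_MR = D₄·M̄R̄ = 3.267 × 2.4312 = 7.9429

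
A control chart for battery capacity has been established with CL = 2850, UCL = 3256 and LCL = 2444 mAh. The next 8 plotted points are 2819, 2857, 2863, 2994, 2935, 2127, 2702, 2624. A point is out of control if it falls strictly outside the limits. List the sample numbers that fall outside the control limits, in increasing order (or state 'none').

Compare each point to [2444, 3256]: sample 6 = 2127 < LCL.

6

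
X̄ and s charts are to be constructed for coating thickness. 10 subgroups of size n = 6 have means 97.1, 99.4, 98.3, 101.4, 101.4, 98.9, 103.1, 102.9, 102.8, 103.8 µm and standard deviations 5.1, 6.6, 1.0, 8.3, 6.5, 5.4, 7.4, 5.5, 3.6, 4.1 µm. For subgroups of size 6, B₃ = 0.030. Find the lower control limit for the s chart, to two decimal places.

s̄ = (5.1 + 6.6 + 1.0 + 8.3 + 6.5 + 5.4 + 7.4 + 5.5 + 3.6 + 4.1) / 10 = 5.3500
LCL_s = B₃·s̄ = 0.030 × 5.3500 = 0.1605

0.16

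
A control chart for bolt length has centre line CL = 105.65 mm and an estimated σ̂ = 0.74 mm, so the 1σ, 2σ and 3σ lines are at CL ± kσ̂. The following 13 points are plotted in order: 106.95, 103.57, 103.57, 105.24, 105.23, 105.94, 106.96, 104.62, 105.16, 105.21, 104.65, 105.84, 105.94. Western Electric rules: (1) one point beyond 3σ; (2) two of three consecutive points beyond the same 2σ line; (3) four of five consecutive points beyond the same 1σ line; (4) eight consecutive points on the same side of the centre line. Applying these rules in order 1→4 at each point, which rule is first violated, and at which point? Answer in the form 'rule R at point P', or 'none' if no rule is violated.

rule 2 at point 3

Zone of each point (C = within 1σ̂, B = 1σ̂–2σ̂, A = 2σ̂–3σ̂, * = beyond 3σ̂; sign = side of CL): 1:+B, 2:-A, 3:-A, 4:-C, 5:-C, 6:+C, 7:+B, 8:-B, 9:-C, 10:-C, 11:-B, 12:+C, 13:+C
Rule 2 (two of three consecutive points beyond the same 2σ limit) is satisfied at point 3.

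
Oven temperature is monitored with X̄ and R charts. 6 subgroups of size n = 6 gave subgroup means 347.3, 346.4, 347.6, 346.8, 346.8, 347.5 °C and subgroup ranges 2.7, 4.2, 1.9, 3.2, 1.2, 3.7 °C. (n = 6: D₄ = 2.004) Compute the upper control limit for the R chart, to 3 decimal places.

R̄ = (2.7 + 4.2 + 1.9 + 3.2 + 1.2 + 3.7) / 6 = 16.9000 / 6 = 2.8167
UCL_R = D₄·R̄ = 2.004 × 2.8167 = 5.6446

5.645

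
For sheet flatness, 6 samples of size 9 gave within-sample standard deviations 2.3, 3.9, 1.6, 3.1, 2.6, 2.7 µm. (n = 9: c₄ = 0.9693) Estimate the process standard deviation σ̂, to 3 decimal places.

s̄ = (2.3 + 3.9 + 1.6 + 3.1 + 2.6 + 2.7) / 6 = 2.7000
σ̂ = s̄ / c₄ = 2.7000 / 0.9693 = 2.7855

2.786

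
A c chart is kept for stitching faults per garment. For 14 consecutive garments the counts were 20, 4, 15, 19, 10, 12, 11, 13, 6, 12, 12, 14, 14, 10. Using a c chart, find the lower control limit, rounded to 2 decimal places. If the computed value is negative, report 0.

1.77

c̄ = (20 + 4 + 15 + 19 + 10 + 12 + 11 + 13 + 6 + 12 + 12 + 14 + 14 + 10) / 14 = 172 / 14 = 12.2857
LCL = c̄ − 3√c̄ = 12.2857 − 3 × 3.5051 = 1.7704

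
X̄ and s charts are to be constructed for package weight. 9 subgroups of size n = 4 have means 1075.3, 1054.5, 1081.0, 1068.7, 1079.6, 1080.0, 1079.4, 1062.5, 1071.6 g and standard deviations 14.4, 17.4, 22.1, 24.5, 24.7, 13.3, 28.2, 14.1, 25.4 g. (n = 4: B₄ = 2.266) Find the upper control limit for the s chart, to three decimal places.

46.352

s̄ = (14.4 + 17.4 + 22.1 + 24.5 + 24.7 + 13.3 + 28.2 + 14.1 + 25.4) / 9 = 20.4556
UCL_s = B₄·s̄ = 2.266 × 20.4556 = 46.3523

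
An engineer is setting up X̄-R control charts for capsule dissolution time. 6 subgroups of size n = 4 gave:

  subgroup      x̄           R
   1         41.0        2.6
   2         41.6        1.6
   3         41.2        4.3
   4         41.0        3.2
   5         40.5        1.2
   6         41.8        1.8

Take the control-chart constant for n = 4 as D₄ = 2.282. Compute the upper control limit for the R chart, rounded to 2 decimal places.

R̄ = (2.6 + 1.6 + 4.3 + 3.2 + 1.2 + 1.8) / 6 = 14.7000 / 6 = 2.4500
UCL_R = D₄·R̄ = 2.282 × 2.4500 = 5.5909

5.59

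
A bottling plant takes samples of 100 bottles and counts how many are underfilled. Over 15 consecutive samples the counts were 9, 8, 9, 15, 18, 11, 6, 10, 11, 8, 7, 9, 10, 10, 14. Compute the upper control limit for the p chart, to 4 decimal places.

p̄ = Σdᵢ / (k·n) = 155 / (15 × 100) = 0.10333
UCL = p̄ + 3·√(p̄(1−p̄)/n) = 0.10333 + 3 × √(0.10333×0.89667/100) = 0.10333 + 3 × 0.03044 = 0.19465

0.1947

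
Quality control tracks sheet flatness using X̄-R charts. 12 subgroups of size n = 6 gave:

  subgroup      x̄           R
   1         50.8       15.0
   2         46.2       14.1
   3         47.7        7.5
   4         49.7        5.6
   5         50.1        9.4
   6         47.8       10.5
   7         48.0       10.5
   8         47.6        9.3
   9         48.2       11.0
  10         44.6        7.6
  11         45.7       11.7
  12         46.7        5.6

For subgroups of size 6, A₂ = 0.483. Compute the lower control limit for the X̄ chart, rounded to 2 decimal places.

X̄̄ = (50.8 + 46.2 + 47.7 + 49.7 + 50.1 + 47.8 + 48.0 + 47.6 + 48.2 + 44.6 + 45.7 + 46.7) / 12 = 573.1000 / 12 = 47.7583
R̄ = (15.0 + 14.1 + 7.5 + 5.6 + 9.4 + 10.5 + 10.5 + 9.3 + 11.0 + 7.6 + 11.7 + 5.6) / 12 = 117.8000 / 12 = 9.8167
LCL = X̄̄ − A₂·R̄ = 47.7583 − 0.483 × 9.8167 = 43.0169

43.02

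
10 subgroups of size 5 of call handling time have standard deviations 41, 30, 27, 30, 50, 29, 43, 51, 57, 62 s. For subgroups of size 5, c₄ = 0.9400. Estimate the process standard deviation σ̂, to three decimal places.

s̄ = (41 + 30 + 27 + 30 + 50 + 29 + 43 + 51 + 57 + 62) / 10 = 42.0000
σ̂ = s̄ / c₄ = 42.0000 / 0.9400 = 44.6809

44.681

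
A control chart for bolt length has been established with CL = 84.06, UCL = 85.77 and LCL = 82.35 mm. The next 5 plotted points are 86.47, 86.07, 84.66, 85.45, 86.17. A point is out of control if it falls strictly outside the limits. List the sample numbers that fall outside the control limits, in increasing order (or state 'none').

Compare each point to [82.35, 85.77]: sample 1 = 86.47 > UCL; sample 2 = 86.07 > UCL; sample 5 = 86.17 > UCL.

1, 2, 5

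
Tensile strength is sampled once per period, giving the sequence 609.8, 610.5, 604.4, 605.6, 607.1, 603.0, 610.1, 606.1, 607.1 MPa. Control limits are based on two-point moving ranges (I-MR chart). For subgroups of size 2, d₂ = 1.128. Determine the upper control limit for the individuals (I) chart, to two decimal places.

615.62

X̄ = (609.8 + 610.5 + 604.4 + 605.6 + 607.1 + 603.0 + 610.1 + 606.1 + 607.1) / 9 = 607.0778
Moving ranges: 0.7, 6.1, 1.2, 1.5, 4.1, 7.1, 4.0, 1.0; M̄R̄ = 25.7000 / 8 = 3.2125
UCL = X̄ + 3·M̄R̄/d₂ = 607.0778 + 3 × 3.2125 / 1.128 = 615.6217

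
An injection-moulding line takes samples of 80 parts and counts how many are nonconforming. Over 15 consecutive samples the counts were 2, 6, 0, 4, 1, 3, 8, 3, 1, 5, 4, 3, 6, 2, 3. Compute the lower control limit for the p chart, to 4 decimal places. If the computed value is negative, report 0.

p̄ = Σdᵢ / (k·n) = 51 / (15 × 80) = 0.04250
LCL = p̄ − 3·√(p̄(1−p̄)/n) = 0.04250 − 3 × 0.02255 = -0.02516 → 0 (negative, so LCL = 0)

0.0000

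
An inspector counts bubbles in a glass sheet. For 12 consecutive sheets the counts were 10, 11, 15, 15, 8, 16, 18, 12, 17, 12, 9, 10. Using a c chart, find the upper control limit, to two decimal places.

c̄ = (10 + 11 + 15 + 15 + 8 + 16 + 18 + 12 + 17 + 12 + 9 + 10) / 12 = 153 / 12 = 12.7500
UCL = c̄ + 3√c̄ = 12.7500 + 3 × √12.7500 = 12.7500 + 3 × 3.5707 = 23.4621

23.46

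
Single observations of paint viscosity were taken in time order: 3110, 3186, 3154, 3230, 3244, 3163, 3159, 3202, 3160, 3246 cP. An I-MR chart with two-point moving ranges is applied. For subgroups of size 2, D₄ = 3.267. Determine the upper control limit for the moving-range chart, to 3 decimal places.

164.802

Moving ranges: 76, 32, 76, 14, 81, 4, 43, 42, 86; M̄R̄ = 454.0000 / 9 = 50.4444
UCL_MR = D₄·M̄R̄ = 3.267 × 50.4444 = 164.8020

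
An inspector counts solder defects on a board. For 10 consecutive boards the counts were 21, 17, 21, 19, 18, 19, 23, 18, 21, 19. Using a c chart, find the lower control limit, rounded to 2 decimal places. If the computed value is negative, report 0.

c̄ = (21 + 17 + 21 + 19 + 18 + 19 + 23 + 18 + 21 + 19) / 10 = 196 / 10 = 19.6000
LCL = c̄ − 3√c̄ = 19.6000 − 3 × 4.4272 = 6.3184

6.32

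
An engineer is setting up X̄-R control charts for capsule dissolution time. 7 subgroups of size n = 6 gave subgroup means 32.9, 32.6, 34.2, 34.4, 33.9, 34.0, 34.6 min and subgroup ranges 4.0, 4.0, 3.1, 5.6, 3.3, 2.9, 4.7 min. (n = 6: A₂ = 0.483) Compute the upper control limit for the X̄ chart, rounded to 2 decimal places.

35.70

X̄̄ = (32.9 + 32.6 + 34.2 + 34.4 + 33.9 + 34.0 + 34.6) / 7 = 236.6000 / 7 = 33.8000
R̄ = (4.0 + 4.0 + 3.1 + 5.6 + 3.3 + 2.9 + 4.7) / 7 = 27.6000 / 7 = 3.9429
UCL = X̄̄ + A₂·R̄ = 33.8000 + 0.483 × 3.9429 = 35.7044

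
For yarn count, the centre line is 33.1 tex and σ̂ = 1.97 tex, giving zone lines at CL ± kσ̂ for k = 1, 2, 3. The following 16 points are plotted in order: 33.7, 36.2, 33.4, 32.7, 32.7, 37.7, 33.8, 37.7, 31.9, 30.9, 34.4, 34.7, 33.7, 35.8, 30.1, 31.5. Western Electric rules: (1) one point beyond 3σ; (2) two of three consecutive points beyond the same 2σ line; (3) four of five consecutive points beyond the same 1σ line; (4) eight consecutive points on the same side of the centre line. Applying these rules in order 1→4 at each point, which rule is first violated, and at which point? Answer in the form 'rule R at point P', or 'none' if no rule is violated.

Zone of each point (C = within 1σ̂, B = 1σ̂–2σ̂, A = 2σ̂–3σ̂, * = beyond 3σ̂; sign = side of CL): 1:+C, 2:+B, 3:+C, 4:-C, 5:-C, 6:+A, 7:+C, 8:+A, 9:-C, 10:-B, 11:+C, 12:+C, 13:+C, 14:+B, 15:-B, 16:-C
Rule 2 (two of three consecutive points beyond the same 2σ limit) is satisfied at point 8.

rule 2 at point 8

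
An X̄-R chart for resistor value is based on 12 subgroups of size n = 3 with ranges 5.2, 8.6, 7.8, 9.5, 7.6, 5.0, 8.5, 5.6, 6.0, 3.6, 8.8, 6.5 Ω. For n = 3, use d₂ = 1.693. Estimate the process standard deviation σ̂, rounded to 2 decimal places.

4.07

R̄ = (5.2 + 8.6 + 7.8 + 9.5 + 7.6 + 5.0 + 8.5 + 5.6 + 6.0 + 3.6 + 8.8 + 6.5) / 12 = 6.8917
σ̂ = R̄ / d₂ = 6.8917 / 1.693 = 4.0707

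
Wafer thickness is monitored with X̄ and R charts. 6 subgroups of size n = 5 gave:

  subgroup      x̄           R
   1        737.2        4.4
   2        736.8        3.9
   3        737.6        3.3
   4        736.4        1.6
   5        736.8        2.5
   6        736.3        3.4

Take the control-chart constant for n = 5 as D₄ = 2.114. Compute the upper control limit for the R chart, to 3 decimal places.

6.730

R̄ = (4.4 + 3.9 + 3.3 + 1.6 + 2.5 + 3.4) / 6 = 19.1000 / 6 = 3.1833
UCL_R = D₄·R̄ = 2.114 × 3.1833 = 6.7296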